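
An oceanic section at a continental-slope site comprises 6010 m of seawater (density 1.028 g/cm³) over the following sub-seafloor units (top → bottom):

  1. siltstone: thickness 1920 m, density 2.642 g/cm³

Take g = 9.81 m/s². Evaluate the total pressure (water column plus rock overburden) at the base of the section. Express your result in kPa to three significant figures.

seawater: 1028 kg/m³ × 9.81 m/s² × 6010 m = 6.061×10^7 Pa = 60609 kPa
siltstone: 2642 kg/m³ × 9.81 m/s² × 1920 m = 4.976×10^7 Pa = 49763 kPa
Total = 60609 + 49763 = 1.1037×10^5 kPa

110000 kPa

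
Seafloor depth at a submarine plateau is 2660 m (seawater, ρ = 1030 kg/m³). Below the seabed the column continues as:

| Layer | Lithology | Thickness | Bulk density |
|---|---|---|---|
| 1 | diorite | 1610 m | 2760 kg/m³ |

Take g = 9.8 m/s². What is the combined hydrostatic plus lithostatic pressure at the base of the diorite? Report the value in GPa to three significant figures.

seawater: 1030 kg/m³ × 9.8 m/s² × 2660 m = 2.685×10^7 Pa = 0.02685 GPa
diorite: 2760 kg/m³ × 9.8 m/s² × 1610 m = 4.355×10^7 Pa = 0.04355 GPa
Total = 0.02685 + 0.04355 = 0.070397 GPa

0.0704 GPa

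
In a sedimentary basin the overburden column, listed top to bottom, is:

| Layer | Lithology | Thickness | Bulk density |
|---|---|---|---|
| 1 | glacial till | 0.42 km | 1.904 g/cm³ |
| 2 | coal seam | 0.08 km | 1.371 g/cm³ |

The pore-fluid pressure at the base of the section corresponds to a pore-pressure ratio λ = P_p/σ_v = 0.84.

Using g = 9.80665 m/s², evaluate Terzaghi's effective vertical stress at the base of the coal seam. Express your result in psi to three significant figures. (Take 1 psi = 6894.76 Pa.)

207 psi

Overburden (lithostatic) stress σ_v:
glacial till: 1904 kg/m³ × 9.80665 m/s² × 420 m = 7.842×10^6 Pa = 7.842 MPa
coal seam: 1371 kg/m³ × 9.80665 m/s² × 80 m = 1.076×10^6 Pa = 1.076 MPa
Total = 7.842 + 1.076 = 8.9178 MPa
Pore pressure P_p = λ·σ_v = 0.84 × 8.918 MPa = 7.491 MPa
Effective stress σ' = σ_v − P_p = 8.918 − 7.491 = 1.4268 MPa = 206.95 psi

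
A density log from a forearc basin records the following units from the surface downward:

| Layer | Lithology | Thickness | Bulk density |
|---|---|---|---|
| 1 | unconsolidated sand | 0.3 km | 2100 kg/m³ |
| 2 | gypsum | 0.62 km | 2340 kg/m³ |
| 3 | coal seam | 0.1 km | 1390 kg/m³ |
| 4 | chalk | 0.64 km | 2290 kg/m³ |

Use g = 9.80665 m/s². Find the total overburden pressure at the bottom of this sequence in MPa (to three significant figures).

36.1 MPa

unconsolidated sand: 2100 kg/m³ × 9.80665 m/s² × 300 m = 6.178×10^6 Pa = 6.178 MPa
gypsum: 2340 kg/m³ × 9.80665 m/s² × 620 m = 1.423×10^7 Pa = 14.23 MPa
coal seam: 1390 kg/m³ × 9.80665 m/s² × 100 m = 1.363×10^6 Pa = 1.363 MPa
chalk: 2290 kg/m³ × 9.80665 m/s² × 640 m = 1.437×10^7 Pa = 14.37 MPa
Total = 6.178 + 14.23 + 1.363 + 14.37 = 36.141 MPa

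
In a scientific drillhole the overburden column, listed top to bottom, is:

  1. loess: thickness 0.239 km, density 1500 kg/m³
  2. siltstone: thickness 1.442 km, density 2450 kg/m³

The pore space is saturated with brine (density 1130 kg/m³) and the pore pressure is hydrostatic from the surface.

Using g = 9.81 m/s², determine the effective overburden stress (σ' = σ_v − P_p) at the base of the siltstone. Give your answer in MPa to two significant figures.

Overburden (lithostatic) stress σ_v:
loess: 1500 kg/m³ × 9.81 m/s² × 239 m = 3.517×10^6 Pa = 3.517 MPa
siltstone: 2450 kg/m³ × 9.81 m/s² × 1442 m = 3.466×10^7 Pa = 34.66 MPa
Total = 3.517 + 34.66 = 38.175 MPa
Pore pressure P_p = 1130 kg/m³ × 9.81 m/s² × 1681 m = 1.863×10^7 Pa = 18.63 MPa
Effective stress σ' = σ_v − P_p = 38.17 − 18.63 = 19.540 MPa

20 MPa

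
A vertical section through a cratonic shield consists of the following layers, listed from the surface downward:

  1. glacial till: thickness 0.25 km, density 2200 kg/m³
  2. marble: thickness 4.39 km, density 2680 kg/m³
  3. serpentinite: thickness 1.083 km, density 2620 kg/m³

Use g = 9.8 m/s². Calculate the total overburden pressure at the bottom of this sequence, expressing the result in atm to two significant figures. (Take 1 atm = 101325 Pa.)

glacial till: 2200 kg/m³ × 9.8 m/s² × 250 m = 5.390×10^6 Pa = 53.20 atm
marble: 2680 kg/m³ × 9.8 m/s² × 4390 m = 1.153×10^8 Pa = 1138 atm
serpentinite: 2620 kg/m³ × 9.8 m/s² × 1083 m = 2.781×10^7 Pa = 274.4 atm
Total = 53.20 + 1138 + 274.4 = 1465.5 atm

1500 atm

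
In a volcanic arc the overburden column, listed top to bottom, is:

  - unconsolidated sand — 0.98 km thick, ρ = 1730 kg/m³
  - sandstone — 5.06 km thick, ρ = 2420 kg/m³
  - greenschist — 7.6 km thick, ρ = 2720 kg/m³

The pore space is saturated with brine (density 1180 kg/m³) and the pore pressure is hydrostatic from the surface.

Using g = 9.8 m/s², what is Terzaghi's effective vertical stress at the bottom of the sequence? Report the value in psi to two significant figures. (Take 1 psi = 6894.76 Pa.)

Overburden (lithostatic) stress σ_v:
unconsolidated sand: 1730 kg/m³ × 9.8 m/s² × 980 m = 1.661×10^7 Pa = 16.61 MPa
sandstone: 2420 kg/m³ × 9.8 m/s² × 5060 m = 1.200×10^8 Pa = 120.0 MPa
greenschist: 2720 kg/m³ × 9.8 m/s² × 7600 m = 2.026×10^8 Pa = 202.6 MPa
Total = 16.61 + 120.0 + 202.6 = 339.20 MPa
Pore pressure P_p = 1180 kg/m³ × 9.8 m/s² × 13640 m = 1.577×10^8 Pa = 157.7 MPa
Effective stress σ' = σ_v − P_p = 339.2 − 157.7 = 181.47 MPa = 26320 psi

26000 psi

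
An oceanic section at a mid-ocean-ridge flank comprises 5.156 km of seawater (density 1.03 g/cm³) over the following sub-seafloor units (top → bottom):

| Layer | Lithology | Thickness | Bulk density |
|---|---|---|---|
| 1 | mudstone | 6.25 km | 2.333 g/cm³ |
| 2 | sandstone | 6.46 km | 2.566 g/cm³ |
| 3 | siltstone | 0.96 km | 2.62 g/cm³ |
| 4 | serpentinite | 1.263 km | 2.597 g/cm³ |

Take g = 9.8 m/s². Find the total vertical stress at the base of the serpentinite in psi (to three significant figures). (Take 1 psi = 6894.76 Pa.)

seawater: 1030 kg/m³ × 9.8 m/s² × 5156 m = 5.204×10^7 Pa = 7548 psi
mudstone: 2333 kg/m³ × 9.8 m/s² × 6250 m = 1.429×10^8 Pa = 20725 psi
sandstone: 2566 kg/m³ × 9.8 m/s² × 6460 m = 1.624×10^8 Pa = 23561 psi
siltstone: 2620 kg/m³ × 9.8 m/s² × 960 m = 2.465×10^7 Pa = 3575 psi
serpentinite: 2597 kg/m³ × 9.8 m/s² × 1263 m = 3.214×10^7 Pa = 4662 psi
Total = 7548 + 20725 + 23561 + 3575 + 4662 = 60072 psi

60100 psi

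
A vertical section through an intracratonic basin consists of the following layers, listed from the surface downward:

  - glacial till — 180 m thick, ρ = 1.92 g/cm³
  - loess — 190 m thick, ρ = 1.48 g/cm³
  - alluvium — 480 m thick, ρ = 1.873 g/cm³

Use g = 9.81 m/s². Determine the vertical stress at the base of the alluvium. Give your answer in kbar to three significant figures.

0.150 kbar

glacial till: 1920 kg/m³ × 9.81 m/s² × 180 m = 3.390×10^6 Pa = 0.03390 kbar
loess: 1480 kg/m³ × 9.81 m/s² × 190 m = 2.759×10^6 Pa = 0.02759 kbar
alluvium: 1873 kg/m³ × 9.81 m/s² × 480 m = 8.820×10^6 Pa = 0.08820 kbar
Total = 0.03390 + 0.02759 + 0.08820 = 0.14968 kbar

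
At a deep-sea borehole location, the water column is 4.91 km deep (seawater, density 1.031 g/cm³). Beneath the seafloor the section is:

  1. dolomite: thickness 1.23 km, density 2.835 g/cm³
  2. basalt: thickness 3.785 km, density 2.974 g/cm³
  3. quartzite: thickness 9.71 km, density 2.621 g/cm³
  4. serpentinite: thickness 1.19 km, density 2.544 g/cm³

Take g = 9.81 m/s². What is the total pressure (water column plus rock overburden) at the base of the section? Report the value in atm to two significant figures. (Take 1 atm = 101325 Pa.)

4700 atm

seawater: 1031 kg/m³ × 9.81 m/s² × 4910 m = 4.966×10^7 Pa = 490.1 atm
dolomite: 2835 kg/m³ × 9.81 m/s² × 1230 m = 3.421×10^7 Pa = 337.6 atm
basalt: 2974 kg/m³ × 9.81 m/s² × 3785 m = 1.104×10^8 Pa = 1090 atm
quartzite: 2621 kg/m³ × 9.81 m/s² × 9710 m = 2.497×10^8 Pa = 2464 atm
serpentinite: 2544 kg/m³ × 9.81 m/s² × 1190 m = 2.970×10^7 Pa = 293.1 atm
Total = 490.1 + 337.6 + 1090 + 2464 + 293.1 = 4674.6 atm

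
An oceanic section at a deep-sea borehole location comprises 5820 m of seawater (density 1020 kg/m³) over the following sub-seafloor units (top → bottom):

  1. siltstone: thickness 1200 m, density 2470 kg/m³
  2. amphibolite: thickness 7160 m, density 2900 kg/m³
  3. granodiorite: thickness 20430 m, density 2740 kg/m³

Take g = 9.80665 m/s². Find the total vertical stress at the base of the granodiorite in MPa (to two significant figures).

seawater: 1020 kg/m³ × 9.80665 m/s² × 5820 m = 5.822×10^7 Pa = 58.22 MPa
siltstone: 2470 kg/m³ × 9.80665 m/s² × 1200 m = 2.907×10^7 Pa = 29.07 MPa
amphibolite: 2900 kg/m³ × 9.80665 m/s² × 7160 m = 2.036×10^8 Pa = 203.6 MPa
granodiorite: 2740 kg/m³ × 9.80665 m/s² × 20430 m = 5.490×10^8 Pa = 549.0 MPa
Total = 58.22 + 29.07 + 203.6 + 549.0 = 839.87 MPa

840 MPa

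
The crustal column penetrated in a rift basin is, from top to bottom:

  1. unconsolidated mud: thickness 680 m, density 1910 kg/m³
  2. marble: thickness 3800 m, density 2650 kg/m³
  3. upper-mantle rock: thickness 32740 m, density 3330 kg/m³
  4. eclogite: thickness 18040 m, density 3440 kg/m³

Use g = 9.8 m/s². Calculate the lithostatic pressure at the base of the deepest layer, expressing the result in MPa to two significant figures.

unconsolidated mud: 1910 kg/m³ × 9.8 m/s² × 680 m = 1.273×10^7 Pa = 12.73 MPa
marble: 2650 kg/m³ × 9.8 m/s² × 3800 m = 9.869×10^7 Pa = 98.69 MPa
upper-mantle rock: 3330 kg/m³ × 9.8 m/s² × 32740 m = 1.068×10^9 Pa = 1068 MPa
eclogite: 3440 kg/m³ × 9.8 m/s² × 18040 m = 6.082×10^8 Pa = 608.2 MPa
Total = 12.73 + 98.69 + 1068 + 608.2 = 1788.0 MPa

1800 MPa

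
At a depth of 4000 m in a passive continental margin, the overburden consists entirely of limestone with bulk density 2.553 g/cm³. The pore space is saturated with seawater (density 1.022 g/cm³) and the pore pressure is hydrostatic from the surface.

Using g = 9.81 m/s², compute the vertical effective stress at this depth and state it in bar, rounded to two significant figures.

Overburden (lithostatic) stress σ_v:
limestone: 2553 kg/m³ × 9.81 m/s² × 4000 m = 1.002×10^8 Pa = 100.2 MPa
Pore pressure P_p = 1022 kg/m³ × 9.81 m/s² × 4000 m = 4.010×10^7 Pa = 40.10 MPa
Effective stress σ' = σ_v − P_p = 100.2 − 40.10 = 60.076 MPa = 600.76 bar

600 bar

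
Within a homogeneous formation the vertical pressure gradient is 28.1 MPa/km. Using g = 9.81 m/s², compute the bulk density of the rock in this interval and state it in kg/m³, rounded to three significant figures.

2860 kg/m³

ρ = (dP/dz)/g = 28.1 MPa/km / 9.81 m/s² = 28100 Pa/m / 9.81 m/s² = 2864.4 kg/m³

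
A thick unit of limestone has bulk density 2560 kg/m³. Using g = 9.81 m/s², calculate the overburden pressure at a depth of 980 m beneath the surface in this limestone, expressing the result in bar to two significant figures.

250 bar

limestone: 2560 kg/m³ × 9.81 m/s² × 980 m = 2.461×10^7 Pa = 246.1 bar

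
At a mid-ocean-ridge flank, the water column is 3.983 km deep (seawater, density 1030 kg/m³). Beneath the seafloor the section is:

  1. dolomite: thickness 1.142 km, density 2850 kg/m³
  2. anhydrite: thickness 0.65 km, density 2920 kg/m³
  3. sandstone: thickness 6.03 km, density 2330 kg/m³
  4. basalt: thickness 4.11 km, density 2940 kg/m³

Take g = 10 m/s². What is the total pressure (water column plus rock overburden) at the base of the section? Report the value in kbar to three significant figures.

seawater: 1030 kg/m³ × 10 m/s² × 3983 m = 4.102×10^7 Pa = 0.4102 kbar
dolomite: 2850 kg/m³ × 10 m/s² × 1142 m = 3.255×10^7 Pa = 0.3255 kbar
anhydrite: 2920 kg/m³ × 10 m/s² × 650 m = 1.898×10^7 Pa = 0.1898 kbar
sandstone: 2330 kg/m³ × 10 m/s² × 6030 m = 1.405×10^8 Pa = 1.405 kbar
basalt: 2940 kg/m³ × 10 m/s² × 4110 m = 1.208×10^8 Pa = 1.208 kbar
Total = 0.4102 + 0.3255 + 0.1898 + 1.405 + 1.208 = 3.5388 kbar

3.54 kbar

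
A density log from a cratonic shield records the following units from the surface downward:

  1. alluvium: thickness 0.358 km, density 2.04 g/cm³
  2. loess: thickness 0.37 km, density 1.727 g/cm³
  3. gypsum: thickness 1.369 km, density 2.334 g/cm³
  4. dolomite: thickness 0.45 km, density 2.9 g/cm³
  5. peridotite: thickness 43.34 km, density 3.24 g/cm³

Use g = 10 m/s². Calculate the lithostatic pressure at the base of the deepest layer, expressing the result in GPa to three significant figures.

1.46 GPa

alluvium: 2040 kg/m³ × 10 m/s² × 358 m = 7.303×10^6 Pa = 7.303×10^-3 GPa
loess: 1727 kg/m³ × 10 m/s² × 370 m = 6.390×10^6 Pa = 6.390×10^-3 GPa
gypsum: 2334 kg/m³ × 10 m/s² × 1369 m = 3.195×10^7 Pa = 0.03195 GPa
dolomite: 2900 kg/m³ × 10 m/s² × 450 m = 1.305×10^7 Pa = 0.01305 GPa
peridotite: 3240 kg/m³ × 10 m/s² × 43340 m = 1.404×10^9 Pa = 1.404 GPa
Total = 7.303×10^-3 + 6.390×10^-3 + 0.03195 + 0.01305 + 1.404 = 1.4629 GPa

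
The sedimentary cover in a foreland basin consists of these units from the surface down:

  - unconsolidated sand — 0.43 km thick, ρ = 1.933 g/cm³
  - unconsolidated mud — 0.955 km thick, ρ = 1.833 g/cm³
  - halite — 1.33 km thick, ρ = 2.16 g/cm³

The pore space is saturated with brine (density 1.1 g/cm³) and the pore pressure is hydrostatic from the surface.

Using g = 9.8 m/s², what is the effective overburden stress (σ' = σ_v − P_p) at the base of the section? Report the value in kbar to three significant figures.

0.242 kbar

Overburden (lithostatic) stress σ_v:
unconsolidated sand: 1933 kg/m³ × 9.8 m/s² × 430 m = 8.146×10^6 Pa = 8.146 MPa
unconsolidated mud: 1833 kg/m³ × 9.8 m/s² × 955 m = 1.716×10^7 Pa = 17.16 MPa
halite: 2160 kg/m³ × 9.8 m/s² × 1330 m = 2.815×10^7 Pa = 28.15 MPa
Total = 8.146 + 17.16 + 28.15 = 53.454 MPa
Pore pressure P_p = 1100 kg/m³ × 9.8 m/s² × 2715 m = 2.927×10^7 Pa = 29.27 MPa
Effective stress σ' = σ_v − P_p = 53.45 − 29.27 = 24.186 MPa = 0.24186 kbar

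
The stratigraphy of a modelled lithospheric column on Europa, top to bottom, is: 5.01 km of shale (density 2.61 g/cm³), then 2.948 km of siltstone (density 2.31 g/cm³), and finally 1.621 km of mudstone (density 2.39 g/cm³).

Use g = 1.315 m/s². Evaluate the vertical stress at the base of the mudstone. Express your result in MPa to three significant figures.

shale: 2610 kg/m³ × 1.315 m/s² × 5010 m = 1.720×10^7 Pa = 17.20 MPa
siltstone: 2310 kg/m³ × 1.315 m/s² × 2948 m = 8.955×10^6 Pa = 8.955 MPa
mudstone: 2390 kg/m³ × 1.315 m/s² × 1621 m = 5.095×10^6 Pa = 5.095 MPa
Total = 17.20 + 8.955 + 5.095 = 31.245 MPa

31.2 MPa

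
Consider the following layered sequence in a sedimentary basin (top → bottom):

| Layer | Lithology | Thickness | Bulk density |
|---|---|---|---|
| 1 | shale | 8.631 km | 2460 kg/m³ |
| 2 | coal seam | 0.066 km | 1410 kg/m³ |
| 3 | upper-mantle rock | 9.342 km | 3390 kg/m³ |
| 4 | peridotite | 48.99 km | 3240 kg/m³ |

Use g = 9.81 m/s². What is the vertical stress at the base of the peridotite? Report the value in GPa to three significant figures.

shale: 2460 kg/m³ × 9.81 m/s² × 8631 m = 2.083×10^8 Pa = 0.2083 GPa
coal seam: 1410 kg/m³ × 9.81 m/s² × 66 m = 9.129×10^5 Pa = 9.129×10^-4 GPa
upper-mantle rock: 3390 kg/m³ × 9.81 m/s² × 9342 m = 3.107×10^8 Pa = 0.3107 GPa
peridotite: 3240 kg/m³ × 9.81 m/s² × 48990 m = 1.557×10^9 Pa = 1.557 GPa
Total = 0.2083 + 9.129×10^-4 + 0.3107 + 1.557 = 2.0770 GPa

2.08 GPa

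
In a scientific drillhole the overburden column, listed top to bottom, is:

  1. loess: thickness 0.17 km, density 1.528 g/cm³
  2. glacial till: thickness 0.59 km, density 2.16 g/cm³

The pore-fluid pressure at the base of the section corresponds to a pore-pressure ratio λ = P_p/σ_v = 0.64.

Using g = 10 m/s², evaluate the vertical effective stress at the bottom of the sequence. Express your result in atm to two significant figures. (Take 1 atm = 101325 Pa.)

55 atm

Overburden (lithostatic) stress σ_v:
loess: 1528 kg/m³ × 10 m/s² × 170 m = 2.598×10^6 Pa = 2.598 MPa
glacial till: 2160 kg/m³ × 10 m/s² × 590 m = 1.274×10^7 Pa = 12.74 MPa
Total = 2.598 + 12.74 = 15.342 MPa
Pore pressure P_p = λ·σ_v = 0.64 × 15.34 MPa = 9.819 MPa
Effective stress σ' = σ_v − P_p = 15.34 − 9.819 = 5.5230 MPa = 54.508 atm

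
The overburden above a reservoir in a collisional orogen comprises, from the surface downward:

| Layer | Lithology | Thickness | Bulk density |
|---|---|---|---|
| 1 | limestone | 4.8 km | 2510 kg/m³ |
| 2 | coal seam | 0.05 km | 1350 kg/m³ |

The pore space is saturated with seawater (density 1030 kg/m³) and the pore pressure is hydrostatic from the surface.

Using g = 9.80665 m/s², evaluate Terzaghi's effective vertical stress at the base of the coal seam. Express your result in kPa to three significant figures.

69800 kPa

Overburden (lithostatic) stress σ_v:
limestone: 2510 kg/m³ × 9.80665 m/s² × 4800 m = 1.182×10^8 Pa = 118.2 MPa
coal seam: 1350 kg/m³ × 9.80665 m/s² × 50 m = 6.619×10^5 Pa = 0.6619 MPa
Total = 118.2 + 0.6619 = 118.81 MPa
Pore pressure P_p = 1030 kg/m³ × 9.80665 m/s² × 4850 m = 4.899×10^7 Pa = 48.99 MPa
Effective stress σ' = σ_v − P_p = 118.8 − 48.99 = 69.823 MPa = 69823 kPa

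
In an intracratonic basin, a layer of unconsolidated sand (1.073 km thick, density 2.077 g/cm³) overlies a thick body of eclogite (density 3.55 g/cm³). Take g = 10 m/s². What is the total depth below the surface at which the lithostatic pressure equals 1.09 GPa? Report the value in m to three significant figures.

Pressure at base of upper layers: 2077×10×1073 = 2.229×10^7 Pa = 0.02229 GPa
Remaining pressure to be supplied by eclogite: 1.090×10^9 − 2.229×10^7 = 1.068×10^9 Pa
Additional depth in eclogite = 1.068×10^9 Pa / (3550 kg/m³ × 10 m/s²) = 30076 m
Total depth = 1073 m + 30076 m = 31149 m

31100 m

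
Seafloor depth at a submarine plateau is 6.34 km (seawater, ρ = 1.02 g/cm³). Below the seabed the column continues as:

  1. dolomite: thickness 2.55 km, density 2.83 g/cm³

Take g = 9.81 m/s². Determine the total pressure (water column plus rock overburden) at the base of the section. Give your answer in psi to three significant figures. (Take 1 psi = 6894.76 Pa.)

19500 psi

seawater: 1020 kg/m³ × 9.81 m/s² × 6340 m = 6.344×10^7 Pa = 9201 psi
dolomite: 2830 kg/m³ × 9.81 m/s² × 2550 m = 7.079×10^7 Pa = 10268 psi
Total = 9201 + 10268 = 19469 psi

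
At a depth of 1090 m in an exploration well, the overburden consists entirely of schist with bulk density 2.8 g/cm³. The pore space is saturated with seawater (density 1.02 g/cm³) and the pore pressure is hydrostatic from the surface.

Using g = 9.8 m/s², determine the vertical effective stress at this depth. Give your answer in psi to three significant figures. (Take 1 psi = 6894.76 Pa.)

Overburden (lithostatic) stress σ_v:
schist: 2800 kg/m³ × 9.8 m/s² × 1090 m = 2.991×10^7 Pa = 29.91 MPa
Pore pressure P_p = 1020 kg/m³ × 9.8 m/s² × 1090 m = 1.090×10^7 Pa = 10.90 MPa
Effective stress σ' = σ_v − P_p = 29.91 − 10.90 = 19.014 MPa = 2757.7 psi

2760 psi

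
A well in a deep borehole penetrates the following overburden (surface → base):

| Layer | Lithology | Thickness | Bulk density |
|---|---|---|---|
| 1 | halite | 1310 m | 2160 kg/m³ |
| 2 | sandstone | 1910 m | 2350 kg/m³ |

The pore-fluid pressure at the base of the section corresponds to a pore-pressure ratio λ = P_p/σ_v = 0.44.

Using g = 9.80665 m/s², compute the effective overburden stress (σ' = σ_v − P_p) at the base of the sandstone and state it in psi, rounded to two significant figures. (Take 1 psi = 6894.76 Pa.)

Overburden (lithostatic) stress σ_v:
halite: 2160 kg/m³ × 9.80665 m/s² × 1310 m = 2.775×10^7 Pa = 27.75 MPa
sandstone: 2350 kg/m³ × 9.80665 m/s² × 1910 m = 4.402×10^7 Pa = 44.02 MPa
Total = 27.75 + 44.02 = 71.766 MPa
Pore pressure P_p = λ·σ_v = 0.44 × 71.77 MPa = 31.58 MPa
Effective stress σ' = σ_v − P_p = 71.77 − 31.58 = 40.189 MPa = 5828.9 psi

5800 psi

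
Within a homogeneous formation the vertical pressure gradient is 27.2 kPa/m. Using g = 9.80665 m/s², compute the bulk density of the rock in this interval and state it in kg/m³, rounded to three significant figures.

ρ = (dP/dz)/g = 27.2 kPa/m / 9.80665 m/s² = 27200 Pa/m / 9.80665 m/s² = 2773.6 kg/m³

2770 kg/m³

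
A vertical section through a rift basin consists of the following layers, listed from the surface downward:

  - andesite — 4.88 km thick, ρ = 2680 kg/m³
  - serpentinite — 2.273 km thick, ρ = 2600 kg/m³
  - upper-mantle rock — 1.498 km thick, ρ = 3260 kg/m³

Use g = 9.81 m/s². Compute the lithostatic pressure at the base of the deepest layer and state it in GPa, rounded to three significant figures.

andesite: 2680 kg/m³ × 9.81 m/s² × 4880 m = 1.283×10^8 Pa = 0.1283 GPa
serpentinite: 2600 kg/m³ × 9.81 m/s² × 2273 m = 5.798×10^7 Pa = 0.05798 GPa
upper-mantle rock: 3260 kg/m³ × 9.81 m/s² × 1498 m = 4.791×10^7 Pa = 0.04791 GPa
Total = 0.1283 + 0.05798 + 0.04791 = 0.23418 GPa

0.234 GPa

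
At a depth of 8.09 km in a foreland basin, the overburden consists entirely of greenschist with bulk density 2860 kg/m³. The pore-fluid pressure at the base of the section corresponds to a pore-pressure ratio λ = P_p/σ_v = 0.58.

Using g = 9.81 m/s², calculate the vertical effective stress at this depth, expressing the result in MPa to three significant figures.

95.3 MPa

Overburden (lithostatic) stress σ_v:
greenschist: 2860 kg/m³ × 9.81 m/s² × 8090 m = 2.270×10^8 Pa = 227.0 MPa
Pore pressure P_p = λ·σ_v = 0.58 × 227.0 MPa = 131.6 MPa
Effective stress σ' = σ_v − P_p = 227.0 − 131.6 = 95.331 MPa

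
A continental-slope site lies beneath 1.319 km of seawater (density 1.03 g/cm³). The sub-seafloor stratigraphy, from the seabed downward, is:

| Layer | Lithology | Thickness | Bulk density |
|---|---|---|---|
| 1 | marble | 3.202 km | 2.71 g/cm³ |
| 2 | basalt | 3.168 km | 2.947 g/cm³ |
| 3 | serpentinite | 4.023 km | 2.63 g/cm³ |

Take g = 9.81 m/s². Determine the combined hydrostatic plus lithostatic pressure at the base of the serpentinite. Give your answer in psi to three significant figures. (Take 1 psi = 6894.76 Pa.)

42600 psi

seawater: 1030 kg/m³ × 9.81 m/s² × 1319 m = 1.333×10^7 Pa = 1933 psi
marble: 2710 kg/m³ × 9.81 m/s² × 3202 m = 8.513×10^7 Pa = 12346 psi
basalt: 2947 kg/m³ × 9.81 m/s² × 3168 m = 9.159×10^7 Pa = 13284 psi
serpentinite: 2630 kg/m³ × 9.81 m/s² × 4023 m = 1.038×10^8 Pa = 15054 psi
Total = 1933 + 12346 + 13284 + 15054 = 42617 psi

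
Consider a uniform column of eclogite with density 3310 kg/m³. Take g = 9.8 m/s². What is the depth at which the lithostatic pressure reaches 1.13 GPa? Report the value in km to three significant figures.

34.8 km

h = P/(ρg) = 1.13 GPa / (3310 kg/m³ × 9.8 m/s²) = 1.130×10^9 Pa / 32438 Pa/m = 34836 m
= 34.836 km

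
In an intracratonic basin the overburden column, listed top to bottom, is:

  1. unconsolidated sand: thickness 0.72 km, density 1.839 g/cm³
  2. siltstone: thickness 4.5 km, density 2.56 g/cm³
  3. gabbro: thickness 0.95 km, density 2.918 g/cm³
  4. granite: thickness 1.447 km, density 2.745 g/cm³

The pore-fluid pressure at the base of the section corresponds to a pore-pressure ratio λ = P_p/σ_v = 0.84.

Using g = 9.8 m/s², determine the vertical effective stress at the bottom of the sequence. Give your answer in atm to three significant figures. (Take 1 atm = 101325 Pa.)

303 atm

Overburden (lithostatic) stress σ_v:
unconsolidated sand: 1839 kg/m³ × 9.8 m/s² × 720 m = 1.298×10^7 Pa = 12.98 MPa
siltstone: 2560 kg/m³ × 9.8 m/s² × 4500 m = 1.129×10^8 Pa = 112.9 MPa
gabbro: 2918 kg/m³ × 9.8 m/s² × 950 m = 2.717×10^7 Pa = 27.17 MPa
granite: 2745 kg/m³ × 9.8 m/s² × 1447 m = 3.893×10^7 Pa = 38.93 MPa
Total = 12.98 + 112.9 + 27.17 + 38.93 = 191.96 MPa
Pore pressure P_p = λ·σ_v = 0.84 × 192.0 MPa = 161.3 MPa
Effective stress σ' = σ_v − P_p = 192.0 − 161.3 = 30.714 MPa = 303.13 atm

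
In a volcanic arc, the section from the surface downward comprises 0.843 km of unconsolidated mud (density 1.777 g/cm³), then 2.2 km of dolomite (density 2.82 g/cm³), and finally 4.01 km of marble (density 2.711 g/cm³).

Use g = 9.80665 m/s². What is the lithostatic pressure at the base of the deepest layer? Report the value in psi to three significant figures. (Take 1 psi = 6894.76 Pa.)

26400 psi

unconsolidated mud: 1777 kg/m³ × 9.80665 m/s² × 843 m = 1.469×10^7 Pa = 2131 psi
dolomite: 2820 kg/m³ × 9.80665 m/s² × 2200 m = 6.084×10^7 Pa = 8824 psi
marble: 2711 kg/m³ × 9.80665 m/s² × 4010 m = 1.066×10^8 Pa = 15462 psi
Total = 2131 + 8824 + 15462 = 26417 psi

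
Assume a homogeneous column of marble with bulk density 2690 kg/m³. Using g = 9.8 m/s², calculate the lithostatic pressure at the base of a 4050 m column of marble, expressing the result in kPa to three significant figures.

107000 kPa

marble: 2690 kg/m³ × 9.8 m/s² × 4050 m = 1.068×10^8 Pa = 1.068×10^5 kPa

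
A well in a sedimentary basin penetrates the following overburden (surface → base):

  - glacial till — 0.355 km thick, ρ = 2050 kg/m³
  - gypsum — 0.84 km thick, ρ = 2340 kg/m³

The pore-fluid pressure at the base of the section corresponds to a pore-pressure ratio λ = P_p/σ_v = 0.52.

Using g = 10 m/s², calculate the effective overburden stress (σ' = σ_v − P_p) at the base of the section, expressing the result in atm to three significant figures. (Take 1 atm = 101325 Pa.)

Overburden (lithostatic) stress σ_v:
glacial till: 2050 kg/m³ × 10 m/s² × 355 m = 7.277×10^6 Pa = 7.277 MPa
gypsum: 2340 kg/m³ × 10 m/s² × 840 m = 1.966×10^7 Pa = 19.66 MPa
Total = 7.277 + 19.66 = 26.933 MPa
Pore pressure P_p = λ·σ_v = 0.52 × 26.93 MPa = 14.01 MPa
Effective stress σ' = σ_v − P_p = 26.93 − 14.01 = 12.928 MPa = 127.59 atm

128 atm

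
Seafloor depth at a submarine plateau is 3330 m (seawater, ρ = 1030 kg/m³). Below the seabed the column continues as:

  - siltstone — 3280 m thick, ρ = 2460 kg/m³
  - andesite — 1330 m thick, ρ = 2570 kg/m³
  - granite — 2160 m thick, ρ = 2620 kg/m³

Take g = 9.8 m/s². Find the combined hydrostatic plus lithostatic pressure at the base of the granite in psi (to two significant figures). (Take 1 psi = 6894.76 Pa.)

seawater: 1030 kg/m³ × 9.8 m/s² × 3330 m = 3.361×10^7 Pa = 4875 psi
siltstone: 2460 kg/m³ × 9.8 m/s² × 3280 m = 7.907×10^7 Pa = 11469 psi
andesite: 2570 kg/m³ × 9.8 m/s² × 1330 m = 3.350×10^7 Pa = 4858 psi
granite: 2620 kg/m³ × 9.8 m/s² × 2160 m = 5.546×10^7 Pa = 8044 psi
Total = 4875 + 11469 + 4858 + 8044 = 29246 psi

29000 psi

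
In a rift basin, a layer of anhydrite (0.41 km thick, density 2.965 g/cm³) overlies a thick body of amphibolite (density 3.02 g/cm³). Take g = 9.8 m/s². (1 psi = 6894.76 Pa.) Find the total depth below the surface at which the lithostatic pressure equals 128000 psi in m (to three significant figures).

29800 m

Pressure at base of upper layers: 2965×9.8×410 = 1.191×10^7 Pa = 1728 psi
Remaining pressure to be supplied by amphibolite: 8.825×10^8 − 1.191×10^7 = 8.706×10^8 Pa
Additional depth in amphibolite = 8.706×10^8 Pa / (3020 kg/m³ × 9.8 m/s²) = 29417 m
Total depth = 410 m + 29417 m = 29827 m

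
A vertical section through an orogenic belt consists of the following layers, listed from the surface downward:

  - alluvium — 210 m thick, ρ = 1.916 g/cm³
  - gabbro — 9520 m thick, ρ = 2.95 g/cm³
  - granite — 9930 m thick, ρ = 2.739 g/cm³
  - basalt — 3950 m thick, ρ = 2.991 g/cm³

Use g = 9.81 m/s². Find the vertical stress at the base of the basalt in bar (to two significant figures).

alluvium: 1916 kg/m³ × 9.81 m/s² × 210 m = 3.947×10^6 Pa = 39.47 bar
gabbro: 2950 kg/m³ × 9.81 m/s² × 9520 m = 2.755×10^8 Pa = 2755 bar
granite: 2739 kg/m³ × 9.81 m/s² × 9930 m = 2.668×10^8 Pa = 2668 bar
basalt: 2991 kg/m³ × 9.81 m/s² × 3950 m = 1.159×10^8 Pa = 1159 bar
Total = 39.47 + 2755 + 2668 + 1159 = 6621.7 bar

6600 bar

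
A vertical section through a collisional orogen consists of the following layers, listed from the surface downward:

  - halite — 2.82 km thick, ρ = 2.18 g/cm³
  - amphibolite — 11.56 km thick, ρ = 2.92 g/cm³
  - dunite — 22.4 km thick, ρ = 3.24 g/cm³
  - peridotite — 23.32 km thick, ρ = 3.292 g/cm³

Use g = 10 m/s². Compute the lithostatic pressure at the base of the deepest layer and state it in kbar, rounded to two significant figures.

19 kbar

halite: 2180 kg/m³ × 10 m/s² × 2820 m = 6.148×10^7 Pa = 0.6148 kbar
amphibolite: 2920 kg/m³ × 10 m/s² × 11560 m = 3.376×10^8 Pa = 3.376 kbar
dunite: 3240 kg/m³ × 10 m/s² × 22400 m = 7.258×10^8 Pa = 7.258 kbar
peridotite: 3292 kg/m³ × 10 m/s² × 23320 m = 7.677×10^8 Pa = 7.677 kbar
Total = 0.6148 + 3.376 + 7.258 + 7.677 = 18.925 kbar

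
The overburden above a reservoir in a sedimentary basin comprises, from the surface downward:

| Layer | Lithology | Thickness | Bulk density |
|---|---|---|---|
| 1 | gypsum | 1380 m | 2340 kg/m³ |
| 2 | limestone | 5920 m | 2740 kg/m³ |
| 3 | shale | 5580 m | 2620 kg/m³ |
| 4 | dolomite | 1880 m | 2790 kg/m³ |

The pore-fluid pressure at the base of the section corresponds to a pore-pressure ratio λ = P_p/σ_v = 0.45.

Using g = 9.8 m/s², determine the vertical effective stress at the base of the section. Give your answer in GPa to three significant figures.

Overburden (lithostatic) stress σ_v:
gypsum: 2340 kg/m³ × 9.8 m/s² × 1380 m = 3.165×10^7 Pa = 31.65 MPa
limestone: 2740 kg/m³ × 9.8 m/s² × 5920 m = 1.590×10^8 Pa = 159.0 MPa
shale: 2620 kg/m³ × 9.8 m/s² × 5580 m = 1.433×10^8 Pa = 143.3 MPa
dolomite: 2790 kg/m³ × 9.8 m/s² × 1880 m = 5.140×10^7 Pa = 51.40 MPa
Total = 31.65 + 159.0 + 143.3 + 51.40 = 385.29 MPa
Pore pressure P_p = λ·σ_v = 0.45 × 385.3 MPa = 173.4 MPa
Effective stress σ' = σ_v − P_p = 385.3 − 173.4 = 211.91 MPa = 0.21191 GPa

0.212 GPa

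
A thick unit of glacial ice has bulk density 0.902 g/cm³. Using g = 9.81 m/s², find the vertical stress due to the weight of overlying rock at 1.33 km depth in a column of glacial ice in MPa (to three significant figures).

glacial ice: 902 kg/m³ × 9.81 m/s² × 1330 m = 1.177×10^7 Pa = 11.77 MPa

11.8 MPa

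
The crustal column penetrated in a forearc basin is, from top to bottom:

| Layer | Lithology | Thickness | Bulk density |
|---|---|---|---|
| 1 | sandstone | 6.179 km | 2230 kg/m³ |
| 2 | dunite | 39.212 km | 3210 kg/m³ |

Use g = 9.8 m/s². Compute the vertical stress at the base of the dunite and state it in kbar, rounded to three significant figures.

sandstone: 2230 kg/m³ × 9.8 m/s² × 6179 m = 1.350×10^8 Pa = 1.350 kbar
dunite: 3210 kg/m³ × 9.8 m/s² × 39212 m = 1.234×10^9 Pa = 12.34 kbar
Total = 1.350 + 12.34 = 13.686 kbar

13.7 kbar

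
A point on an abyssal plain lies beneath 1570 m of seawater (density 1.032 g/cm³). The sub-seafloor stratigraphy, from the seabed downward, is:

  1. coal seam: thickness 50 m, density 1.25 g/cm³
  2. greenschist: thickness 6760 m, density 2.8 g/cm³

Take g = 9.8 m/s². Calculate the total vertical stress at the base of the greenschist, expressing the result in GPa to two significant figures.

seawater: 1032 kg/m³ × 9.8 m/s² × 1570 m = 1.588×10^7 Pa = 0.01588 GPa
coal seam: 1250 kg/m³ × 9.8 m/s² × 50 m = 6.125×10^5 Pa = 6.125×10^-4 GPa
greenschist: 2800 kg/m³ × 9.8 m/s² × 6760 m = 1.855×10^8 Pa = 0.1855 GPa
Total = 0.01588 + 6.125×10^-4 + 0.1855 = 0.20199 GPa

0.20 GPa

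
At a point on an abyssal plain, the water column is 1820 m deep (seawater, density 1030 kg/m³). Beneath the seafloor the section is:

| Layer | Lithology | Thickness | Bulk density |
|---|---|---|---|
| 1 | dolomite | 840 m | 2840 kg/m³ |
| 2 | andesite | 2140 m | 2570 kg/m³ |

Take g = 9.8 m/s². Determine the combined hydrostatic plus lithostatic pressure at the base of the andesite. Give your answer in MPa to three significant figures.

95.6 MPa

seawater: 1030 kg/m³ × 9.8 m/s² × 1820 m = 1.837×10^7 Pa = 18.37 MPa
dolomite: 2840 kg/m³ × 9.8 m/s² × 840 m = 2.338×10^7 Pa = 23.38 MPa
andesite: 2570 kg/m³ × 9.8 m/s² × 2140 m = 5.390×10^7 Pa = 53.90 MPa
Total = 18.37 + 23.38 + 53.90 = 95.648 MPa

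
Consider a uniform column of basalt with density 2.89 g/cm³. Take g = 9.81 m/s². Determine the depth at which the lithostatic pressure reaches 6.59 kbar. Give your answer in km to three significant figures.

23.2 km

h = P/(ρg) = 6.59 kbar / (2890 kg/m³ × 9.81 m/s²) = 6.590×10^8 Pa / 28351 Pa/m = 23244 m
= 23.244 km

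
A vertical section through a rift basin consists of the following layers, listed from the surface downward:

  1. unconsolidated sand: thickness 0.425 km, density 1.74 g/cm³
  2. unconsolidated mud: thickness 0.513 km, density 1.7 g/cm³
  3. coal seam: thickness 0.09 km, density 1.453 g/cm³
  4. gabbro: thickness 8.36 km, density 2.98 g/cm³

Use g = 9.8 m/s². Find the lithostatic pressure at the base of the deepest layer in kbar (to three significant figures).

2.61 kbar

unconsolidated sand: 1740 kg/m³ × 9.8 m/s² × 425 m = 7.247×10^6 Pa = 0.07247 kbar
unconsolidated mud: 1700 kg/m³ × 9.8 m/s² × 513 m = 8.547×10^6 Pa = 0.08547 kbar
coal seam: 1453 kg/m³ × 9.8 m/s² × 90 m = 1.282×10^6 Pa = 0.01282 kbar
gabbro: 2980 kg/m³ × 9.8 m/s² × 8360 m = 2.441×10^8 Pa = 2.441 kbar
Total = 0.07247 + 0.08547 + 0.01282 + 2.441 = 2.6122 kbar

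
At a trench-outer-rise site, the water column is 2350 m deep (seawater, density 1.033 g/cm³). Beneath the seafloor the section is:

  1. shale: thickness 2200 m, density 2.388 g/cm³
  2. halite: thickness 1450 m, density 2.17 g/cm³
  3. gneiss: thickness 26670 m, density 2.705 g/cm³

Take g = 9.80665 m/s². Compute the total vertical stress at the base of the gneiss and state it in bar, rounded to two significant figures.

seawater: 1033 kg/m³ × 9.80665 m/s² × 2350 m = 2.381×10^7 Pa = 238.1 bar
shale: 2388 kg/m³ × 9.80665 m/s² × 2200 m = 5.152×10^7 Pa = 515.2 bar
halite: 2170 kg/m³ × 9.80665 m/s² × 1450 m = 3.086×10^7 Pa = 308.6 bar
gneiss: 2705 kg/m³ × 9.80665 m/s² × 26670 m = 7.075×10^8 Pa = 7075 bar
Total = 238.1 + 515.2 + 308.6 + 7075 = 8136.6 bar

8100 bar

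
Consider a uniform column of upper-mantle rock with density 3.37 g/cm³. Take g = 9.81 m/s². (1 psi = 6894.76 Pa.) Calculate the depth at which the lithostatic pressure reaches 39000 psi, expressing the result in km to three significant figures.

h = P/(ρg) = 39000 psi / (3370 kg/m³ × 9.81 m/s²) = 2.689×10^8 Pa / 33060 Pa/m = 8133.6 m
= 8.1336 km

8.13 km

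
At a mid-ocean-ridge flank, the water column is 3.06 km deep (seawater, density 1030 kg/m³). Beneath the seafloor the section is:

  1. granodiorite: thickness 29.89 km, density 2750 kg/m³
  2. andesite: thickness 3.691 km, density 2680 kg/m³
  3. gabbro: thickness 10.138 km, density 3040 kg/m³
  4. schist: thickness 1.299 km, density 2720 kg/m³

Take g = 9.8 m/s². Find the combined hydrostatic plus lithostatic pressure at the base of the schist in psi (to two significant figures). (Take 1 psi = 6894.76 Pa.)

seawater: 1030 kg/m³ × 9.8 m/s² × 3060 m = 3.089×10^7 Pa = 4480 psi
granodiorite: 2750 kg/m³ × 9.8 m/s² × 29890 m = 8.055×10^8 Pa = 1.168×10^5 psi
andesite: 2680 kg/m³ × 9.8 m/s² × 3691 m = 9.694×10^7 Pa = 14060 psi
gabbro: 3040 kg/m³ × 9.8 m/s² × 10138 m = 3.020×10^8 Pa = 43806 psi
schist: 2720 kg/m³ × 9.8 m/s² × 1299 m = 3.463×10^7 Pa = 5022 psi
Total = 4480 + 1.168×10^5 + 14060 + 43806 + 5022 = 1.8420×10^5 psi

180000 psi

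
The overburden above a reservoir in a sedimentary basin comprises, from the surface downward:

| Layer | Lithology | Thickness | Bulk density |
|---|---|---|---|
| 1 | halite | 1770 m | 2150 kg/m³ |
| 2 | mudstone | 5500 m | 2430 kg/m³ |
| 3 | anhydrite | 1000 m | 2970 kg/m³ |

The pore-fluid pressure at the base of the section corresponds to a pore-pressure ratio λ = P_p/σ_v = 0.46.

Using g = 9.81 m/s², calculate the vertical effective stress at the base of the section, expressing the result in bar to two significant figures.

1100 bar

Overburden (lithostatic) stress σ_v:
halite: 2150 kg/m³ × 9.81 m/s² × 1770 m = 3.733×10^7 Pa = 37.33 MPa
mudstone: 2430 kg/m³ × 9.81 m/s² × 5500 m = 1.311×10^8 Pa = 131.1 MPa
anhydrite: 2970 kg/m³ × 9.81 m/s² × 1000 m = 2.914×10^7 Pa = 29.14 MPa
Total = 37.33 + 131.1 + 29.14 = 197.58 MPa
Pore pressure P_p = λ·σ_v = 0.46 × 197.6 MPa = 90.89 MPa
Effective stress σ' = σ_v − P_p = 197.6 − 90.89 = 106.69 MPa = 1066.9 bar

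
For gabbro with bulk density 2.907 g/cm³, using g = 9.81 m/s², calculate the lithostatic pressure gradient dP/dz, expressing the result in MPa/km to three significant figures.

dP/dz = ρg = 2907 kg/m³ × 9.81 m/s² = 28518 Pa/m
= 28518 Pa/m × (1 MPa/km / 1000.0 Pa/m) = 28.518 MPa/km

28.5 MPa/km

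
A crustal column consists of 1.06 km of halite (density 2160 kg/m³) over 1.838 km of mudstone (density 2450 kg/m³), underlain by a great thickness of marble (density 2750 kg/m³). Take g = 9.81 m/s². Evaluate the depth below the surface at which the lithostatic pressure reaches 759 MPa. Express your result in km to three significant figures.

Pressure at base of upper layers: 2160×9.81×1060 + 2450×9.81×1838 = 6.664×10^7 Pa = 66.64 MPa
Remaining pressure to be supplied by marble: 7.590×10^8 − 6.664×10^7 = 6.924×10^8 Pa
Additional depth in marble = 6.924×10^8 Pa / (2750 kg/m³ × 9.81 m/s²) = 25664 m
Total depth = 2898 m + 25664 m = 28562 m
= 28.562 km

28.6 km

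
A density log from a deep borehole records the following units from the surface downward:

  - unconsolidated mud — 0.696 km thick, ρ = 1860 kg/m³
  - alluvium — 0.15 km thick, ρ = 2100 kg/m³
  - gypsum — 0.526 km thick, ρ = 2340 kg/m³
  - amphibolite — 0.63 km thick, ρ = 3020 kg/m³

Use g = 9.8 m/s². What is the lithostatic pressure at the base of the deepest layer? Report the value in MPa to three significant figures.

unconsolidated mud: 1860 kg/m³ × 9.8 m/s² × 696 m = 1.269×10^7 Pa = 12.69 MPa
alluvium: 2100 kg/m³ × 9.8 m/s² × 150 m = 3.087×10^6 Pa = 3.087 MPa
gypsum: 2340 kg/m³ × 9.8 m/s² × 526 m = 1.206×10^7 Pa = 12.06 MPa
amphibolite: 3020 kg/m³ × 9.8 m/s² × 630 m = 1.865×10^7 Pa = 18.65 MPa
Total = 12.69 + 3.087 + 12.06 + 18.65 = 46.481 MPa

46.5 MPa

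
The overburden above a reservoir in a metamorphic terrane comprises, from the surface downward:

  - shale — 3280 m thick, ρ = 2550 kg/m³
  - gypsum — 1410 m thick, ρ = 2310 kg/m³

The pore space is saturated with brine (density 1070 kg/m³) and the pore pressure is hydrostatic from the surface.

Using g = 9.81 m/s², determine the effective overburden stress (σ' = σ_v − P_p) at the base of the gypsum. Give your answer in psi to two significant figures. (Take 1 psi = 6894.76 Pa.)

Overburden (lithostatic) stress σ_v:
shale: 2550 kg/m³ × 9.81 m/s² × 3280 m = 8.205×10^7 Pa = 82.05 MPa
gypsum: 2310 kg/m³ × 9.81 m/s² × 1410 m = 3.195×10^7 Pa = 31.95 MPa
Total = 82.05 + 31.95 = 114.00 MPa
Pore pressure P_p = 1070 kg/m³ × 9.81 m/s² × 4690 m = 4.923×10^7 Pa = 49.23 MPa
Effective stress σ' = σ_v − P_p = 114.0 − 49.23 = 64.773 MPa = 9394.6 psi

9400 psi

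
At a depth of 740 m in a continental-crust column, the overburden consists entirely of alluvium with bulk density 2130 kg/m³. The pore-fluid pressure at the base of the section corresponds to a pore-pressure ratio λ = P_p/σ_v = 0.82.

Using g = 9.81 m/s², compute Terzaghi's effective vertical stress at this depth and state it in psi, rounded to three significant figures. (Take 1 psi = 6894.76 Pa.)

404 psi

Overburden (lithostatic) stress σ_v:
alluvium: 2130 kg/m³ × 9.81 m/s² × 740 m = 1.546×10^7 Pa = 15.46 MPa
Pore pressure P_p = λ·σ_v = 0.82 × 15.46 MPa = 12.68 MPa
Effective stress σ' = σ_v − P_p = 15.46 − 12.68 = 2.7833 MPa = 403.68 psi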